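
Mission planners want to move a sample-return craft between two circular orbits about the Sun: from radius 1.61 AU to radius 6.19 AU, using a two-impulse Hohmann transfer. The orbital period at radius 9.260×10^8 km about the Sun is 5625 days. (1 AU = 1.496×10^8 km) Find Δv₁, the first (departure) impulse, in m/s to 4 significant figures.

Δv₁ = 6099 m/s

From Kepler's third law T² = 4π²r³/μ at r = 9.260×10^8 km, T = 5625 days = 5625 × 86400 s = 4.860×10^8 s: μ = 4π²r³/T² = 1.32715×10^11 km³/s².
In km: r₁ = 1.61 × 1.496×10^8 = 2.40856×10^8 km; r₂ = 6.19 × 1.496×10^8 = 9.26024×10^8 km.
Transfer-ellipse semi-major axis a_t = (r₁ + r₂)/2 = (2.40856×10^8 + 9.26024×10^8)/2 = 5.8344×10^8 km.
On the circular orbit at r = 2.40856×10^8 km, v_c = √(μ/r) = 23.474 km/s.
Vis-viva on the transfer ellipse at r = 2.40856×10^8 km gives v_t = √[μ(2/r − 1/a_t)] = 29.573 km/s.
Δv₁ = |v_t − v_c| = |29.573 − 23.474| = 6.099 km/s.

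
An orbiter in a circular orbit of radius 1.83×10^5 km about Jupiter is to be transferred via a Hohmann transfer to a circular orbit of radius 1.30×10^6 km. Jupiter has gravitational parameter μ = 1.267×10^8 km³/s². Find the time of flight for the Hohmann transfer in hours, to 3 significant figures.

Semi-major axis of the transfer orbit: a_t = (1.830×10^5 + 1.300×10^6)/2 = 7.415×10^5 km.
Transfer time t = π√(a_t³/μ) = π√((7.415×10^5)³ / 1.267×10^8) = 1.782×10^5 s.
Converting: 1.782×10^5 s ÷ 3600 s/hour = 49.5 hours.

t = 49.5 hours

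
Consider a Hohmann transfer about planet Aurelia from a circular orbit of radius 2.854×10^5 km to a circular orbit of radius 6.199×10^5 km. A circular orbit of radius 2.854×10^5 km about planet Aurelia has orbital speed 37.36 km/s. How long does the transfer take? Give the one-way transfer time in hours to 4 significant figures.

t = 13.32 hours

From the circular-orbit relation v² = μ/r at r = 2.854×10^5 km: μ = v²r = (37.36)² × 2.854×10^5 = 3.98353×10^8 km³/s².
Transfer-ellipse semi-major axis a_t = (r₁ + r₂)/2 = (2.854×10^5 + 6.199×10^5)/2 = 4.5265×10^5 km.
Half the transfer-orbit period gives t = π√(a_t³/μ) = 47940 s.
Converting: 47940 s ÷ 3600 s/hour = 13.32 hours.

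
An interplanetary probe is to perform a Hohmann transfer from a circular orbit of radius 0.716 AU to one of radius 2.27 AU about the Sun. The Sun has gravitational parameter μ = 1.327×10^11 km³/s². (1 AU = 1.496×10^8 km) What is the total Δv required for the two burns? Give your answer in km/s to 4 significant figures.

In km: r₁ = 0.716 × 1.496×10^8 = 1.071136×10^8 km; r₂ = 2.27 × 1.496×10^8 = 3.39592×10^8 km.
Semi-major axis of the transfer orbit: a_t = (1.071136×10^8 + 3.39592×10^8)/2 = 2.233528×10^8 km.
Circular speed at r₁: v₁ = √(μ/r₁) = √(1.327×10^11/1.071136×10^8) = 35.198 km/s.
On the transfer ellipse at r₁, v² = μ(2/r − 1/a) gives v_p = √[μ(2/r₁ − 1/a_t)] = 43.401 km/s.
First burn Δv₁ = |v_p − v₁| = 8.203 km/s.
Circular speed at r₂: v₂ = √(μ/r₂) = 19.7677 km/s.
Transfer-orbit speed at r₂: v_a = √[μ(2/r₂ − 1/a_t)] = 13.6894 km/s.
Second burn Δv₂ = |v₂ − v_a| = 6.078 km/s.
Δv = Δv₁ + Δv₂ = 8.203 + 6.078 = 14.28 km/s.

Δv = 14.28 km/s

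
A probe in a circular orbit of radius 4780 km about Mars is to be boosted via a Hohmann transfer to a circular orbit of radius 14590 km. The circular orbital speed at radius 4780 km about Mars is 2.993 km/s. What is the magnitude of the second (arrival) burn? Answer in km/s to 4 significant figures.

Δv₂ = 0.5096 km/s

From the circular-orbit relation v² = μ/r at r = 4780 km: μ = v²r = (2.993)² × 4780 = 42819.5 km³/s².
Semi-major axis of the transfer orbit: a_t = (4780 + 14590)/2 = 9685 km.
On the circular orbit at r = 14590 km, v_c = √(μ/r) = 1.7131 km/s.
Vis-viva on the transfer ellipse at r = 14590 km gives v_t = √[μ(2/r − 1/a_t)] = 1.2035 km/s.
Δv₂ = |v_t − v_c| = |1.2035 − 1.7131| = 0.5096 km/s.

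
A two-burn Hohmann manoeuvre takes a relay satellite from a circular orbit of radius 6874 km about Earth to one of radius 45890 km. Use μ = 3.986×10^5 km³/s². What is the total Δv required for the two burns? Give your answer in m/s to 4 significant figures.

Δv = 3871 m/s

Semi-major axis of the transfer orbit: a_t = (6874 + 45890)/2 = 26382 km.
Circular speed at r₁: v₁ = √(μ/r₁) = √(3.986×10^5/6874) = 7.6149 km/s.
On the transfer ellipse at r₁, v² = μ(2/r − 1/a) gives v_p = √[μ(2/r₁ − 1/a_t)] = 10.043 km/s.
First burn Δv₁ = |v_p − v₁| = 2.428 km/s.
Circular speed at r₂: v₂ = √(μ/r₂) = 2.947 km/s.
Transfer-orbit speed at r₂: v_a = √[μ(2/r₂ − 1/a_t)] = 1.504 km/s.
Second burn Δv₂ = |v₂ − v_a| = 1.443 km/s.
Total Δv = Δv₁ + Δv₂ = 3.871 km/s.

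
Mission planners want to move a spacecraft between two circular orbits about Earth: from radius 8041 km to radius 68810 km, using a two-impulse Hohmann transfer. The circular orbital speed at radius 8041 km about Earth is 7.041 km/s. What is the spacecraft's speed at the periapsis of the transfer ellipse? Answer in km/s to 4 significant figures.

v = 9.422 km/s

From the circular-orbit relation v² = μ/r at r = 8041 km: μ = v²r = (7.041)² × 8041 = 3.98638×10^5 km³/s².
The Hohmann ellipse has a_t = (r₁ + r₂)/2 = 38425.5 km.
At periapsis, r = 8041 km.
Applying v² = μ(2/r − 1/a_t): v = 9.422 km/s.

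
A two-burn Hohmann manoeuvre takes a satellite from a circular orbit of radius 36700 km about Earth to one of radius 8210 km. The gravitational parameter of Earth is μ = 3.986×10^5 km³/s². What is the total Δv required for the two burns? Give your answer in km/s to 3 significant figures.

Semi-major axis of the transfer orbit: a_t = (36700 + 8210)/2 = 22455 km.
At r₁ the circular-orbit speed is v₁ = √(μ/r₁) = 3.296 km/s.
On the transfer ellipse at r₁, vis-viva equation gives v_a = √[μ(2/r₁ − 1/a_t)] = 1.993 km/s.
First burn Δv₁ = |v_a − v₁| = 1.303 km/s.
Circular speed at r₂: v₂ = √(μ/r₂) = 6.968 km/s.
Transfer-orbit speed at r₂: v_p = √[μ(2/r₂ − 1/a_t)] = 8.908 km/s.
Second burn Δv₂ = |v₂ − v_p| = 1.940 km/s.
Δv = Δv₁ + Δv₂ = 1.303 + 1.940 = 3.243 km/s.

Δv = 3.24 km/s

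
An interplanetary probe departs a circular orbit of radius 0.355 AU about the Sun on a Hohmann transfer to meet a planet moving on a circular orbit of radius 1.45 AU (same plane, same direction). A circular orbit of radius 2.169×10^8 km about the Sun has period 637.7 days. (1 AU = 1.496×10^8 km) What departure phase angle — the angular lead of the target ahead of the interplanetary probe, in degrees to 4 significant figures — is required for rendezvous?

φ = 91.61°

From Kepler's third law T² = 4π²r³/μ at r = 2.169×10^8 km, T = 637.7 days = 637.7 × 86400 s = 5.509728×10^7 s: μ = 4π²r³/T² = 1.32702×10^11 km³/s².
In km: r₁ = 0.355 × 1.496×10^8 = 5.3108×10^7 km; r₂ = 1.45 × 1.496×10^8 = 2.1692×10^8 km.
The Hohmann ellipse has a_t = (r₁ + r₂)/2 = 1.35014×10^8 km.
Transfer time t = π√(a_t³/μ) = 1.352942×10^7 s.
Target angular speed ω₂ = √(μ/r₂³) = 1.140223×10^-7 rad/s.
Angle swept by the target during transfer: ω₂·t = 1.5427 rad = 88.39°.
Arrival is 180° from departure on the ellipse, so φ = 180° − 88.39° = 91.61°.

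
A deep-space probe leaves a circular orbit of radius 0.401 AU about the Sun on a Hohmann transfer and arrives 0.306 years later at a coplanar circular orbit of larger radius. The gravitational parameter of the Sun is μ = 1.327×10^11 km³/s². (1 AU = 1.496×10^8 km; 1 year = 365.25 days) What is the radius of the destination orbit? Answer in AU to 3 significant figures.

In km: r₁ = 0.401 × 1.496×10^8 = 5.99896×10^7 km.
Transfer time t = 0.306 years × 365.25 × 86400 s = 9.6566256×10^6 s, and t = π√(a_t³/μ).
So a_t = (μ t²/π²)^(1/3) = (1.327×10^11 × (9.6566256×10^6)² / π²)^(1/3) = 1.0783×10^8 km.
Since a_t = (r₁ + r₂)/2, r₂ = 2a_t − r₁ = 2×1.0783×10^8 − 5.99896×10^7 = 1.556704×10^8 km.
In AU: r₂ = 1.556704×10^8 / 1.496×10^8 = 1.04 AU.

r₂ = 1.04 AU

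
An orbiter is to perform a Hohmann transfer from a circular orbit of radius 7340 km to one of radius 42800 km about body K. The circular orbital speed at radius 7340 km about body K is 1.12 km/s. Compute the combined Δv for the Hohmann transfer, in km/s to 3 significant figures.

Δv = 0.556 km/s

From the circular-orbit relation v² = μ/r at r = 7340 km: μ = v²r = (1.12)² × 7340 = 9207.30 km³/s².
Semi-major axis of the transfer orbit: a_t = (7340 + 42800)/2 = 25070 km.
At r₁ the circular-orbit speed is v₁ = √(μ/r₁) = 1.1200 km/s.
On the transfer ellipse at r₁, v² = μ(2/r − 1/a) gives v_p = √[μ(2/r₁ − 1/a_t)] = 1.4634 km/s.
First burn Δv₁ = |v_p − v₁| = 0.3434 km/s.
At r₂, v₂ = √(μ/r₂) = 0.4638 km/s.
Transfer-orbit speed at r₂: v_a = √[μ(2/r₂ − 1/a_t)] = 0.2510 km/s.
Second burn Δv₂ = |v₂ − v_a| = 0.2128 km/s.
Total Δv = Δv₁ + Δv₂ = 0.5562 km/s.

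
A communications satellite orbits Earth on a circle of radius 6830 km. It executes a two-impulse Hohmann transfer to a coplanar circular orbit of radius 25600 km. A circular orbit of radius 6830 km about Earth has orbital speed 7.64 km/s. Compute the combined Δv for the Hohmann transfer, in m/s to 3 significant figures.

Δv = 3340 m/s

From the circular-orbit relation v² = μ/r at r = 6830 km: μ = v²r = (7.64)² × 6830 = 3.98664×10^5 km³/s².
The Hohmann ellipse has a_t = (r₁ + r₂)/2 = 16215 km.
At r₁ the circular-orbit speed is v₁ = √(μ/r₁) = 7.640 km/s.
Transfer-orbit speed at r₁ (vis-viva equation): v_p = √[μ(2/r₁ − 1/a_t)] = 9.600 km/s.
First burn Δv₁ = |v_p − v₁| = 1.960 km/s.
Circular speed at r₂: v₂ = √(μ/r₂) = 3.946 km/s.
Transfer-orbit speed at r₂: v_a = √[μ(2/r₂ − 1/a_t)] = 2.561 km/s.
Second burn Δv₂ = |v₂ − v_a| = 1.385 km/s.
Δv = Δv₁ + Δv₂ = 1.960 + 1.385 = 3.345 km/s.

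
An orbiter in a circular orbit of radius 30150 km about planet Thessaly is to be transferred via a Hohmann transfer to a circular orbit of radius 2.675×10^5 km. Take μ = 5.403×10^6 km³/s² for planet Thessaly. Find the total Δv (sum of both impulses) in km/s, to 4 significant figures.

Δv = 7.032 km/s

Semi-major axis of the transfer orbit: a_t = (30150 + 2.675×10^5)/2 = 1.48825×10^5 km.
Circular speed at r₁: v₁ = √(μ/r₁) = √(5.403×10^6/30150) = 13.38671 km/s.
Transfer-orbit speed at r₁ (vis-viva): v_p = √[μ(2/r₁ − 1/a_t)] = 17.94724 km/s.
First burn Δv₁ = |v_p − v₁| = 4.561 km/s.
Circular speed at r₂: v₂ = √(μ/r₂) = 4.494 km/s.
Transfer-orbit speed at r₂: v_a = √[μ(2/r₂ − 1/a_t)] = 2.023 km/s.
Second burn Δv₂ = |v₂ − v_a| = 2.471 km/s.
Δv = Δv₁ + Δv₂ = 4.561 + 2.471 = 7.032 km/s.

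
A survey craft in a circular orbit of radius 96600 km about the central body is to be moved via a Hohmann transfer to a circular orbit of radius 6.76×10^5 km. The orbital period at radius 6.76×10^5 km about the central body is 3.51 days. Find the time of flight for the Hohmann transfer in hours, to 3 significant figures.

From Kepler's third law T² = 4π²r³/μ at r = 6.76×10^5 km, T = 3.51 days = 3.51 × 86400 s = 3.03264×10^5 s: μ = 4π²r³/T² = 1.32604×10^8 km³/s².
The Hohmann ellipse has a_t = (r₁ + r₂)/2 = 3.863×10^5 km.
Transfer time t = π√(a_t³/μ) = π√((3.863×10^5)³ / 1.32604×10^8) = 65500 s.
Converting: 65500 s ÷ 3600 s/hour = 18.2 hours.

t = 18.2 hours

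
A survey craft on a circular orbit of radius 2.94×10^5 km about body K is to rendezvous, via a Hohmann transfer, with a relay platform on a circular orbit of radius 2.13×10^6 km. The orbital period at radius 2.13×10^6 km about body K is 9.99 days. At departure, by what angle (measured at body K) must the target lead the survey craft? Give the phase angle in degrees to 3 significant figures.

φ = 103°

From Kepler's third law T² = 4π²r³/μ at r = 2.13×10^6 km, T = 9.99 days = 9.99 × 86400 s = 8.63136×10^5 s: μ = 4π²r³/T² = 5.12083×10^8 km³/s².
The Hohmann ellipse has a_t = (r₁ + r₂)/2 = 1.212×10^6 km.
Transfer time t = π√(a_t³/μ) = 1.852396×10^5 s.
The target's mean motion on its circular orbit is ω₂ = √(μ/r₂³) = 7.279485×10^-6 rad/s.
Angle swept by the target during transfer: ω₂·t = 1.3484 rad = 77.26°.
The survey craft traverses 180° on the transfer ellipse, so the target must lead by 180° − 77.26° = 103°.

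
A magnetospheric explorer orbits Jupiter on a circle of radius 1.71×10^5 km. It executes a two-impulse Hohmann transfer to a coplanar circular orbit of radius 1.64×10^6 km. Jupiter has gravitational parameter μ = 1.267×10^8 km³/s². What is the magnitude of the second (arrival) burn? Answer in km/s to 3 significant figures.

Δv₂ = 4.97 km/s

The Hohmann ellipse has a_t = (r₁ + r₂)/2 = 9.055×10^5 km.
On the circular orbit at r = 1.640×10^6 km, v_c = √(μ/r) = 8.790 km/s.
Vis-viva on the transfer ellipse at r = 1.640×10^6 km gives v_t = √[μ(2/r − 1/a_t)] = 3.820 km/s.
Δv₂ = |v_t − v_c| = |3.820 − 8.790| = 4.970 km/s.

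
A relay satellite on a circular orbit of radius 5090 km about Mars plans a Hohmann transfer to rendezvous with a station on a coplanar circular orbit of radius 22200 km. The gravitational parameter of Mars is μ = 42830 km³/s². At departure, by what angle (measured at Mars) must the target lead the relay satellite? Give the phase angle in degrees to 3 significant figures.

φ = 93.3°

Transfer-ellipse semi-major axis a_t = (r₁ + r₂)/2 = (5090 + 22200)/2 = 13645 km.
Transfer time t = π√(a_t³/μ) = 24195.6 s.
Target angular speed ω₂ = √(μ/r₂³) = 6.25669×10^-5 rad/s.
Angle swept by the target during transfer: ω₂·t = 1.51384 rad = 86.74°.
Arrival is 180° from departure on the ellipse, so φ = 180° − 86.74° = 93.3°.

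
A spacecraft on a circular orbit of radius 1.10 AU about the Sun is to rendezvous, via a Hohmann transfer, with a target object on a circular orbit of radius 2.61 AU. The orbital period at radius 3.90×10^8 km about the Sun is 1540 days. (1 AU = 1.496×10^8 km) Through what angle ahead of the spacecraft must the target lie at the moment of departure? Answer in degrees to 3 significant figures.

From Kepler's third law T² = 4π²r³/μ at r = 3.90×10^8 km, T = 1540 days = 1540 × 86400 s = 1.33056×10^8 s: μ = 4π²r³/T² = 1.32277×10^11 km³/s².
In km: r₁ = 1.10 × 1.496×10^8 = 1.6456×10^8 km; r₂ = 2.61 × 1.496×10^8 = 3.90456×10^8 km.
Transfer-ellipse semi-major axis a_t = (r₁ + r₂)/2 = (1.6456×10^8 + 3.90456×10^8)/2 = 2.77508×10^8 km.
Transfer time t = π√(a_t³/μ) = 3.9932×10^7 s.
The target's mean motion on its circular orbit is ω₂ = √(μ/r₂³) = 4.7139×10^-8 rad/s.
Angle swept by the target during transfer: ω₂·t = 1.8824 rad = 107.9°.
Arrival is 180° from departure on the ellipse, so φ = 180° − 107.9° = 72.1°.

φ = 72.1°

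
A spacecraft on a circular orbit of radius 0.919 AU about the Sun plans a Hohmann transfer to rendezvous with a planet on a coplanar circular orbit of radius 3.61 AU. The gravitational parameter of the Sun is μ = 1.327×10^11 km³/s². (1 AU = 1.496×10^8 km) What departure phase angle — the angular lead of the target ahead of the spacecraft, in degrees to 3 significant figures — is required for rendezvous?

φ = 90.6°

In km: r₁ = 0.919 × 1.496×10^8 = 1.374824×10^8 km; r₂ = 3.61 × 1.496×10^8 = 5.40056×10^8 km.
Semi-major axis of the transfer orbit: a_t = (1.374824×10^8 + 5.40056×10^8)/2 = 3.387692×10^8 km.
Transfer time t = π√(a_t³/μ) = 5.3774×10^7 s.
The target's mean motion on its circular orbit is ω₂ = √(μ/r₂³) = 2.9025×10^-8 rad/s.
Angle swept by the target during transfer: ω₂·t = 1.5608 rad = 89.43°.
Arrival is 180° from departure on the ellipse, so φ = 180° − 89.43° = 90.6°.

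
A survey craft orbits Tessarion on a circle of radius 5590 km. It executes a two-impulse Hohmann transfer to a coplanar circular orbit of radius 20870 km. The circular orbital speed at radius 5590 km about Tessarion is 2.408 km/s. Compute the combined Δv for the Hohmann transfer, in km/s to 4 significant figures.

From the circular-orbit relation v² = μ/r at r = 5590 km: μ = v²r = (2.408)² × 5590 = 32413.4 km³/s².
The Hohmann ellipse has a_t = (r₁ + r₂)/2 = 13230 km.
At r₁ the circular-orbit speed is v₁ = √(μ/r₁) = 2.4080 km/s.
Transfer-orbit speed at r₁ (vis-viva): v_p = √[μ(2/r₁ − 1/a_t)] = 3.0244 km/s.
First burn Δv₁ = |v_p − v₁| = 0.6164 km/s.
Circular speed at r₂: v₂ = √(μ/r₂) = 1.24624 km/s.
Transfer-orbit speed at r₂: v_a = √[μ(2/r₂ − 1/a_t)] = 0.810079 km/s.
Second burn Δv₂ = |v₂ − v_a| = 0.4362 km/s.
Total Δv = Δv₁ + Δv₂ = 1.053 km/s.

Δv = 1.053 km/s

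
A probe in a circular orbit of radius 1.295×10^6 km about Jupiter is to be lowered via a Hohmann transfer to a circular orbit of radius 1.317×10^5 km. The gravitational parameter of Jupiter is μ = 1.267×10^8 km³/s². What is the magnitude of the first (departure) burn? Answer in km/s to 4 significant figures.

The Hohmann ellipse has a_t = (r₁ + r₂)/2 = 7.1335×10^5 km.
Circular speed at r = 1.295×10^6 km: v_c = √(μ/r) = 9.891 km/s.
Transfer-orbit speed at the same r (vis-viva, a = a_t): v_t = √[μ(2/r − 1/a_t)] = 4.250 km/s.
Δv₁ = |v_t − v_c| = |4.250 − 9.891| = 5.641 km/s.

Δv₁ = 5.641 km/s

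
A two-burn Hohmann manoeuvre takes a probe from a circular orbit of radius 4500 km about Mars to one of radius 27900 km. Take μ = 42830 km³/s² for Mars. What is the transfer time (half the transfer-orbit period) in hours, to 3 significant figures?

t = 8.69 hours

Semi-major axis of the transfer orbit: a_t = (4500 + 27900)/2 = 16200 km.
By Kepler's third law the transfer-orbit period is T = 2π√(a_t³/μ), so t = T/2 = 31300 s.
Converting: 31300 s ÷ 3600 s/hour = 8.69 hours.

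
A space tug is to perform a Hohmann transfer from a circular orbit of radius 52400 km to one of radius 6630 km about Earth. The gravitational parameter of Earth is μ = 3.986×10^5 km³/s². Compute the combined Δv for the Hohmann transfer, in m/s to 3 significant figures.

Transfer-ellipse semi-major axis a_t = (r₁ + r₂)/2 = (52400 + 6630)/2 = 29515 km.
At r₁ the circular-orbit speed is v₁ = √(μ/r₁) = 2.75806 km/s.
Transfer-orbit speed at r₁ (vis-viva): v_a = √[μ(2/r₁ − 1/a_t)] = 1.30719 km/s.
First burn Δv₁ = |v_a − v₁| = 1.45087 km/s.
Circular speed at r₂: v₂ = √(μ/r₂) = 7.753752 km/s.
Transfer-orbit speed at r₂: v_p = √[μ(2/r₂ − 1/a_t)] = 10.33133 km/s.
Second burn Δv₂ = |v₂ − v_p| = 2.57758 km/s.
Total Δv = Δv₁ + Δv₂ = 4.028 km/s.

Δv = 4030 m/s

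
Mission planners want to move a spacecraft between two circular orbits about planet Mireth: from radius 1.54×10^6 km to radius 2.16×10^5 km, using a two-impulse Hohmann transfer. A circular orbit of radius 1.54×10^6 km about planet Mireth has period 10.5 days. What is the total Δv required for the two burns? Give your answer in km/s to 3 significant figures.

Δv = 14.6 km/s

From Kepler's third law T² = 4π²r³/μ at r = 1.54×10^6 km, T = 10.5 days = 10.5 × 86400 s = 9.072×10^5 s: μ = 4π²r³/T² = 1.75193×10^8 km³/s².
The Hohmann ellipse has a_t = (r₁ + r₂)/2 = 8.780×10^5 km.
At r₁ the circular-orbit speed is v₁ = √(μ/r₁) = 10.666 km/s.
On the transfer ellipse at r₁, vis-viva equation gives v_a = √[μ(2/r₁ − 1/a_t)] = 5.2903 km/s.
First burn Δv₁ = |v_a − v₁| = 5.376 km/s.
At r₂, v₂ = √(μ/r₂) = 28.4794 km/s.
Transfer-orbit speed at r₂: v_p = √[μ(2/r₂ − 1/a_t)] = 37.7176 km/s.
Second burn Δv₂ = |v₂ − v_p| = 9.238 km/s.
Δv = Δv₁ + Δv₂ = 5.376 + 9.238 = 14.61 km/s.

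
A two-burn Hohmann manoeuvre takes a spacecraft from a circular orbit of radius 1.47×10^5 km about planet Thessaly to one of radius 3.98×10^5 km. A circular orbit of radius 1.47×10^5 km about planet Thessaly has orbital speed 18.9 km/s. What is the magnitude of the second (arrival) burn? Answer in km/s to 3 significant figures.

From the circular-orbit relation v² = μ/r at r = 1.47×10^5 km: μ = v²r = (18.9)² × 1.47×10^5 = 5.25099×10^7 km³/s².
Transfer-ellipse semi-major axis a_t = (r₁ + r₂)/2 = (1.470×10^5 + 3.980×10^5)/2 = 2.725×10^5 km.
On the circular orbit at r = 3.980×10^5 km, v_c = √(μ/r) = 11.486 km/s.
Vis-viva on the transfer ellipse at r = 3.980×10^5 km gives v_t = √[μ(2/r − 1/a_t)] = 8.4363 km/s.
Δv₂ = |v_t − v_c| = |8.4363 − 11.486| = 3.050 km/s.

Δv₂ = 3.05 km/s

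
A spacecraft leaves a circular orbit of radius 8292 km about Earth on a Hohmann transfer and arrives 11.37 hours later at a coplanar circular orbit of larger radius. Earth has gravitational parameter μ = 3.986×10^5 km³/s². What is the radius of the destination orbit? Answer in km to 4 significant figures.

Transfer time t = 11.37 hours = 40932 s, and t = π√(a_t³/μ).
So a_t = (μ t²/π²)^(1/3) = (3.986×10^5 × (40932)² / π²)^(1/3) = 40749 km.
Since a_t = (r₁ + r₂)/2, r₂ = 2a_t − r₁ = 2×40749 − 8292 = 73206 km.

r₂ = 73210 km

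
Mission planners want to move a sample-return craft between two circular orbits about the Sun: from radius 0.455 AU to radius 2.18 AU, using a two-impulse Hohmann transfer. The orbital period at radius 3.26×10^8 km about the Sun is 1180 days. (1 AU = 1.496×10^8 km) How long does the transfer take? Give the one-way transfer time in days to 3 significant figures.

t = 277 days

From Kepler's third law T² = 4π²r³/μ at r = 3.26×10^8 km, T = 1180 days = 1180 × 86400 s = 1.01952×10^8 s: μ = 4π²r³/T² = 1.31589×10^11 km³/s².
In km: r₁ = 0.455 × 1.496×10^8 = 6.8068×10^7 km; r₂ = 2.18 × 1.496×10^8 = 3.26128×10^8 km.
Semi-major axis of the transfer orbit: a_t = (6.8068×10^7 + 3.26128×10^8)/2 = 1.97098×10^8 km.
Transfer time t = π√(a_t³/μ) = π√((1.97098×10^8)³ / 1.31589×10^11) = 2.396×10^7 s.
Converting: 2.396×10^7 s ÷ 86400 s/day = 277 days.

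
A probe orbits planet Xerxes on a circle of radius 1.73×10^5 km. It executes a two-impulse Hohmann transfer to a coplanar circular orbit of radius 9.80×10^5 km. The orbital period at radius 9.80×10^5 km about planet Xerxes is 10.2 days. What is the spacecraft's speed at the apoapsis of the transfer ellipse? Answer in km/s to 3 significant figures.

From Kepler's third law T² = 4π²r³/μ at r = 9.80×10^5 km, T = 10.2 days = 10.2 × 86400 s = 8.8128×10^5 s: μ = 4π²r³/T² = 4.78421×10^7 km³/s².
Semi-major axis of the transfer orbit: a_t = (1.730×10^5 + 9.800×10^5)/2 = 5.765×10^5 km.
The apoapsis of the transfer ellipse is at r = 9.800×10^5 km.
Applying v² = μ(2/r − 1/a_t): v = 3.828 km/s.

v = 3.83 km/s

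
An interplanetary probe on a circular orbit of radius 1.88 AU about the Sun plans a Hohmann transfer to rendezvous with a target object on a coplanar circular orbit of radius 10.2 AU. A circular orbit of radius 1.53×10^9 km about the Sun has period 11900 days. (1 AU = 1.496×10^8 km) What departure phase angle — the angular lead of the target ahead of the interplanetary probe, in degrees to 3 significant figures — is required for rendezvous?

φ = 98.0°

From Kepler's third law T² = 4π²r³/μ at r = 1.53×10^9 km, T = 11900 days = 11900 × 86400 s = 1.02816×10^9 s: μ = 4π²r³/T² = 1.33756×10^11 km³/s².
In km: r₁ = 1.88 × 1.496×10^8 = 2.81248×10^8 km; r₂ = 10.2 × 1.496×10^8 = 1.52592×10^9 km.
Transfer-ellipse semi-major axis a_t = (r₁ + r₂)/2 = (2.81248×10^8 + 1.52592×10^9)/2 = 9.03584×10^8 km.
The half-period of the transfer ellipse is t = π√(a_t³/μ) = 2.333×10^8 s.
Target angular speed ω₂ = √(μ/r₂³) = 6.136×10^-9 rad/s.
Angle swept by the target during transfer: ω₂·t = 1.4315 rad = 82.02°.
The interplanetary probe traverses 180° on the transfer ellipse, so the target must lead by 180° − 82.02° = 98.0°.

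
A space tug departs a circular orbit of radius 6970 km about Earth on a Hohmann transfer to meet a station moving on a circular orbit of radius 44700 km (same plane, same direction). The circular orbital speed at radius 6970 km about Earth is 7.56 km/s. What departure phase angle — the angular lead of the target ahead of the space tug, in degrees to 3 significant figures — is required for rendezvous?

From the circular-orbit relation v² = μ/r at r = 6970 km: μ = v²r = (7.56)² × 6970 = 3.98361×10^5 km³/s².
The Hohmann ellipse has a_t = (r₁ + r₂)/2 = 25835 km.
The half-period of the transfer ellipse is t = π√(a_t³/μ) = 20669 s.
The target's mean motion on its circular orbit is ω₂ = √(μ/r₂³) = 6.6785×10^-5 rad/s.
Angle swept by the target during transfer: ω₂·t = 1.3804 rad = 79.09°.
The space tug traverses 180° on the transfer ellipse, so the target must lead by 180° − 79.09° = 101°.

φ = 101°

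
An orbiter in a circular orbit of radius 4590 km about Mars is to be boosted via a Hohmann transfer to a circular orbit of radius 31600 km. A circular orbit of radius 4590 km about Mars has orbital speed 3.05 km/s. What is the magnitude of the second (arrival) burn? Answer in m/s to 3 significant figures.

From the circular-orbit relation v² = μ/r at r = 4590 km: μ = v²r = (3.05)² × 4590 = 42698.5 km³/s².
The Hohmann ellipse has a_t = (r₁ + r₂)/2 = 18095 km.
On the circular orbit at r = 31600 km, v_c = √(μ/r) = 1.16242 km/s.
Vis-viva on the transfer ellipse at r = 31600 km gives v_t = √[μ(2/r − 1/a_t)] = 0.585450 km/s.
Δv₂ = |v_t − v_c| = |0.585450 − 1.16242| = 0.5770 km/s.

Δv₂ = 577 m/s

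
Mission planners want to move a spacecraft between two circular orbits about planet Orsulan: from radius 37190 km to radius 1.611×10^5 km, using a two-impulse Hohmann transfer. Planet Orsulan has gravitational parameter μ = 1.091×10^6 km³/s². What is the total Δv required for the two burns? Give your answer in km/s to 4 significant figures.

Δv = 2.496 km/s

The Hohmann ellipse has a_t = (r₁ + r₂)/2 = 99145 km.
Circular speed at r₁: v₁ = √(μ/r₁) = √(1.091×10^6/37190) = 5.4163 km/s.
Transfer-orbit speed at r₁ (v² = μ(2/r − 1/a)): v_p = √[μ(2/r₁ − 1/a_t)] = 6.9042 km/s.
First burn Δv₁ = |v_p − v₁| = 1.4879 km/s.
Circular speed at r₂: v₂ = √(μ/r₂) = 2.6023 km/s.
Transfer-orbit speed at r₂: v_a = √[μ(2/r₂ − 1/a_t)] = 1.5938 km/s.
Second burn Δv₂ = |v₂ − v_a| = 1.0085 km/s.
Δv = Δv₁ + Δv₂ = 1.4879 + 1.0085 = 2.496 km/s.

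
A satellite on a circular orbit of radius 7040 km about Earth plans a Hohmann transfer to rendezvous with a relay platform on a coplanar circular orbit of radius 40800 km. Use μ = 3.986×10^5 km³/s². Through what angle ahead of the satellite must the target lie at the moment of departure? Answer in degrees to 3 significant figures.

φ = 99.2°

Semi-major axis of the transfer orbit: a_t = (7040 + 40800)/2 = 23920 km.
The half-period of the transfer ellipse is t = π√(a_t³/μ) = 18409 s.
The target's mean motion on its circular orbit is ω₂ = √(μ/r₂³) = 7.6609×10^-5 rad/s.
Angle swept by the target during transfer: ω₂·t = 1.4103 rad = 80.80°.
Arrival is 180° from departure on the ellipse, so φ = 180° − 80.80° = 99.2°.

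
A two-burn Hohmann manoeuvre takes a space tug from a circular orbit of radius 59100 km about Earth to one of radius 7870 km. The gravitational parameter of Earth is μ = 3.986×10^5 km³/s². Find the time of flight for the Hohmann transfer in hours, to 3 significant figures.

Semi-major axis of the transfer orbit: a_t = (59100 + 7870)/2 = 33485 km.
By Kepler's third law the transfer-orbit period is T = 2π√(a_t³/μ), so t = T/2 = 30490 s.
Converting: 30490 s ÷ 3600 s/hour = 8.47 hours.

t = 8.47 hours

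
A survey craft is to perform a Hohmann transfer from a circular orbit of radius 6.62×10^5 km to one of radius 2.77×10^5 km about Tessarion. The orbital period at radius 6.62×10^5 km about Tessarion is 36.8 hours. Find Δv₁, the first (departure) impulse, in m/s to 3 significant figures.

Δv₁ = 7280 m/s

From Kepler's third law T² = 4π²r³/μ at r = 6.62×10^5 km, T = 36.8 hours = 36.8 × 3600 s = 1.3248×10^5 s: μ = 4π²r³/T² = 6.52579×10^8 km³/s².
Transfer-ellipse semi-major axis a_t = (r₁ + r₂)/2 = (6.620×10^5 + 2.770×10^5)/2 = 4.695×10^5 km.
Circular speed at r = 6.620×10^5 km: v_c = √(μ/r) = 31.397 km/s.
Transfer-orbit speed at the same r (vis-viva, a = a_t): v_t = √[μ(2/r − 1/a_t)] = 24.116 km/s.
Δv₁ = |v_t − v_c| = |24.116 − 31.397| = 7.281 km/s.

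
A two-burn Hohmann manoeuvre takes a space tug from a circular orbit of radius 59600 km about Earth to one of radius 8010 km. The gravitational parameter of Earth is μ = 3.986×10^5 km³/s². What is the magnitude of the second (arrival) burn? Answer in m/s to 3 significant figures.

Δv₂ = 2310 m/s

Transfer-ellipse semi-major axis a_t = (r₁ + r₂)/2 = (59600 + 8010)/2 = 33805 km.
On the circular orbit at r = 8010 km, v_c = √(μ/r) = 7.0543 km/s.
Vis-viva on the transfer ellipse at r = 8010 km gives v_t = √[μ(2/r − 1/a_t)] = 9.3667 km/s.
Δv₂ = |v_t − v_c| = |9.3667 − 7.0543| = 2.312 km/s.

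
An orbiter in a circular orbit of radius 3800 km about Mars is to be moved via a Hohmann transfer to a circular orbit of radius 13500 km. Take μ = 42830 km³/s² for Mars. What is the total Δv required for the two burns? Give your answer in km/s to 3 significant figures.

Transfer-ellipse semi-major axis a_t = (r₁ + r₂)/2 = (3800 + 13500)/2 = 8650 km.
At r₁ the circular-orbit speed is v₁ = √(μ/r₁) = 3.35724 km/s.
Transfer-orbit speed at r₁ (v² = μ(2/r − 1/a)): v_p = √[μ(2/r₁ − 1/a_t)] = 4.19412 km/s.
First burn Δv₁ = |v_p − v₁| = 0.83688 km/s.
Circular speed at r₂: v₂ = √(μ/r₂) = 1.78118 km/s.
Transfer-orbit speed at r₂: v_a = √[μ(2/r₂ − 1/a_t)] = 1.18057 km/s.
Second burn Δv₂ = |v₂ − v_a| = 0.60061 km/s.
Δv = Δv₁ + Δv₂ = 0.83688 + 0.60061 = 1.437 km/s.

Δv = 1.44 km/s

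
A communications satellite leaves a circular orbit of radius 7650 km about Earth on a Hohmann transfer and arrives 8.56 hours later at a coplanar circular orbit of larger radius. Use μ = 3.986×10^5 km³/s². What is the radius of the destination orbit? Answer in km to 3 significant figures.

r₂ = 59800 km

Transfer time t = 8.56 hours = 30816 s, and t = π√(a_t³/μ).
So a_t = (μ t²/π²)^(1/3) = (3.986×10^5 × (30816)² / π²)^(1/3) = 33723 km.
Since a_t = (r₁ + r₂)/2, r₂ = 2a_t − r₁ = 2×33723 − 7650 = 59796 km.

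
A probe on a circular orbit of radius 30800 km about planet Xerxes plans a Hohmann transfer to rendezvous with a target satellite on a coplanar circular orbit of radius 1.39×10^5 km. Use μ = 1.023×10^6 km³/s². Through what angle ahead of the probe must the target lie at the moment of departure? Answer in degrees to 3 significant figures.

φ = 94.1°

The Hohmann ellipse has a_t = (r₁ + r₂)/2 = 84900 km.
Transfer time t = π√(a_t³/μ) = 76838 s.
Target angular speed ω₂ = √(μ/r₂³) = 1.9517×10^-5 rad/s.
Angle swept by the target during transfer: ω₂·t = 1.4996 rad = 85.92°.
Arrival is 180° from departure on the ellipse, so φ = 180° − 85.92° = 94.1°.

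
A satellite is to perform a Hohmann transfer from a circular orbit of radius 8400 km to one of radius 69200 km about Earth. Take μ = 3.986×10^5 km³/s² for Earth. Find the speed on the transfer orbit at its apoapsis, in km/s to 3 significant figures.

v = 1.12 km/s

Transfer-ellipse semi-major axis a_t = (r₁ + r₂)/2 = (8400 + 69200)/2 = 38800 km.
At apoapsis, r = 69200 km.
Applying v² = μ(2/r − 1/a_t): v = 1.117 km/s.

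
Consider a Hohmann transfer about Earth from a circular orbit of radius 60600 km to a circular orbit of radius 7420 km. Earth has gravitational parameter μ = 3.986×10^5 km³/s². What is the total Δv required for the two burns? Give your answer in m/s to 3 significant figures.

Transfer-ellipse semi-major axis a_t = (r₁ + r₂)/2 = (60600 + 7420)/2 = 34010 km.
At r₁ the circular-orbit speed is v₁ = √(μ/r₁) = 2.565 km/s.
On the transfer ellipse at r₁, v² = μ(2/r − 1/a) gives v_a = √[μ(2/r₁ − 1/a_t)] = 1.198 km/s.
First burn Δv₁ = |v_a − v₁| = 1.367 km/s.
At r₂, v₂ = √(μ/r₂) = 7.3294 km/s.
Transfer-orbit speed at r₂: v_p = √[μ(2/r₂ − 1/a_t)] = 9.7836 km/s.
Second burn Δv₂ = |v₂ − v_p| = 2.454 km/s.
Δv = Δv₁ + Δv₂ = 1.367 + 2.454 = 3.821 km/s.

Δv = 3820 m/s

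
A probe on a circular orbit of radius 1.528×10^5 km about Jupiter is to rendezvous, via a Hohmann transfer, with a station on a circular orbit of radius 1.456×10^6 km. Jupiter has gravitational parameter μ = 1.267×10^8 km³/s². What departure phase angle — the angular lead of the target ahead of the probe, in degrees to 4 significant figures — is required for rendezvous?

Transfer-ellipse semi-major axis a_t = (r₁ + r₂)/2 = (1.528×10^5 + 1.456×10^6)/2 = 8.044×10^5 km.
The half-period of the transfer ellipse is t = π√(a_t³/μ) = 2.0136×10^5 s.
The target's mean motion on its circular orbit is ω₂ = √(μ/r₂³) = 6.4069×10^-6 rad/s.
Angle swept by the target during transfer: ω₂·t = 1.2901 rad = 73.92°.
Arrival is 180° from departure on the ellipse, so φ = 180° − 73.92° = 106.1°.

φ = 106.1°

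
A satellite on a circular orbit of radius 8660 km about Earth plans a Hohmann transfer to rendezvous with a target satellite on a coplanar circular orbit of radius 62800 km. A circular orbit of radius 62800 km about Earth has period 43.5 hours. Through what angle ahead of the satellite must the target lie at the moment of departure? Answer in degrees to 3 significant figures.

φ = 103°

From Kepler's third law T² = 4π²r³/μ at r = 62800 km, T = 43.5 hours = 43.5 × 3600 s = 1.566×10^5 s: μ = 4π²r³/T² = 3.98708×10^5 km³/s².
The Hohmann ellipse has a_t = (r₁ + r₂)/2 = 35730 km.
The half-period of the transfer ellipse is t = π√(a_t³/μ) = 33602.5 s.
The target's mean motion on its circular orbit is ω₂ = √(μ/r₂³) = 4.01225×10^-5 rad/s.
Angle swept by the target during transfer: ω₂·t = 1.3482 rad = 77.25°.
The satellite traverses 180° on the transfer ellipse, so the target must lead by 180° − 77.25° = 103°.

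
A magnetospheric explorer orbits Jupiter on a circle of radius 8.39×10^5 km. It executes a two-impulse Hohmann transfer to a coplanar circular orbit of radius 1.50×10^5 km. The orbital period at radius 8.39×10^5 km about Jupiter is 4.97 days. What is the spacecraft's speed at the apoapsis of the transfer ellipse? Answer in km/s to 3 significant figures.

v = 6.76 km/s

From Kepler's third law T² = 4π²r³/μ at r = 8.39×10^5 km, T = 4.97 days = 4.97 × 86400 s = 4.29408×10^5 s: μ = 4π²r³/T² = 1.26446×10^8 km³/s².
Semi-major axis of the transfer orbit: a_t = (8.390×10^5 + 1.500×10^5)/2 = 4.945×10^5 km.
The apoapsis of the transfer ellipse is at r = 8.390×10^5 km.
From the vis-viva equation, v = √[μ(2/r − 1/a_t)] = 6.761 km/s.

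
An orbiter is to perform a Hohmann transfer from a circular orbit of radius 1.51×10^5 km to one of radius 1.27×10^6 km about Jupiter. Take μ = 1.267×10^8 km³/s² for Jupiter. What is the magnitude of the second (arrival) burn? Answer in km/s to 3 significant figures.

Δv₂ = 5.38 km/s

Transfer-ellipse semi-major axis a_t = (r₁ + r₂)/2 = (1.510×10^5 + 1.270×10^6)/2 = 7.105×10^5 km.
On the circular orbit at r = 1.270×10^6 km, v_c = √(μ/r) = 9.9882 km/s.
Transfer-orbit speed at the same r (vis-viva, a = a_t): v_t = √[μ(2/r − 1/a_t)] = 4.6046 km/s.
Δv₂ = |v_t − v_c| = |4.6046 − 9.9882| = 5.384 km/s.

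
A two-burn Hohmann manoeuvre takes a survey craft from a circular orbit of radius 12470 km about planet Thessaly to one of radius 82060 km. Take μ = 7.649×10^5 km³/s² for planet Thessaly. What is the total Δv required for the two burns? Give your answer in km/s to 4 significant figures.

Transfer-ellipse semi-major axis a_t = (r₁ + r₂)/2 = (12470 + 82060)/2 = 47265 km.
At r₁ the circular-orbit speed is v₁ = √(μ/r₁) = 7.832 km/s.
On the transfer ellipse at r₁, vis-viva gives v_p = √[μ(2/r₁ − 1/a_t)] = 10.32 km/s.
First burn Δv₁ = |v_p − v₁| = 2.488 km/s.
At r₂, v₂ = √(μ/r₂) = 3.053 km/s.
Transfer-orbit speed at r₂: v_a = √[μ(2/r₂ − 1/a_t)] = 1.568 km/s.
Second burn Δv₂ = |v₂ − v_a| = 1.485 km/s.
Total Δv = Δv₁ + Δv₂ = 3.973 km/s.

Δv = 3.973 km/s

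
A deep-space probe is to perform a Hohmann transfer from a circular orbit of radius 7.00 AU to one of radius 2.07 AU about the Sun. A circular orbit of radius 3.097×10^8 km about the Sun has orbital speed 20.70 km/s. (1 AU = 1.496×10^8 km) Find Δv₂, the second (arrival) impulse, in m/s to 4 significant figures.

From the circular-orbit relation v² = μ/r at r = 3.097×10^8 km: μ = v²r = (20.70)² × 3.097×10^8 = 1.32703×10^11 km³/s².
In km: r₁ = 7.00 × 1.496×10^8 = 1.0472×10^9 km; r₂ = 2.07 × 1.496×10^8 = 3.09672×10^8 km.
The Hohmann ellipse has a_t = (r₁ + r₂)/2 = 6.78436×10^8 km.
Circular speed at r = 3.09672×10^8 km: v_c = √(μ/r) = 20.701 km/s.
Transfer-orbit speed at the same r (vis-viva, a = a_t): v_t = √[μ(2/r − 1/a_t)] = 25.719 km/s.
Δv₂ = |v_t − v_c| = |25.719 − 20.701| = 5.018 km/s.

Δv₂ = 5018 m/s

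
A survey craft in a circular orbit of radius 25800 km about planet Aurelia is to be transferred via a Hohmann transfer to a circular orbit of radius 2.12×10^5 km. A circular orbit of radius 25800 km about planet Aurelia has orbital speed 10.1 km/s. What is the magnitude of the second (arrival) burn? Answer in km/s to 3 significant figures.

From the circular-orbit relation v² = μ/r at r = 25800 km: μ = v²r = (10.1)² × 25800 = 2.63186×10^6 km³/s².
Semi-major axis of the transfer orbit: a_t = (25800 + 2.120×10^5)/2 = 1.189×10^5 km.
On the circular orbit at r = 2.120×10^5 km, v_c = √(μ/r) = 3.523 km/s.
Vis-viva on the transfer ellipse at r = 2.120×10^5 km gives v_t = √[μ(2/r − 1/a_t)] = 1.641 km/s.
Δv₂ = |v_t − v_c| = |1.641 − 3.523| = 1.882 km/s.

Δv₂ = 1.88 km/s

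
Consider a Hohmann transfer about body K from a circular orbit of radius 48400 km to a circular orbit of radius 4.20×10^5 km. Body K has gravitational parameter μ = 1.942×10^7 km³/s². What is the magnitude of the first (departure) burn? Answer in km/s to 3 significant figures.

Transfer-ellipse semi-major axis a_t = (r₁ + r₂)/2 = (48400 + 4.200×10^5)/2 = 2.342×10^5 km.
Circular speed at r = 48400 km: v_c = √(μ/r) = 20.031 km/s.
Transfer-orbit speed at the same r (vis-viva, a = a_t): v_t = √[μ(2/r − 1/a_t)] = 26.825 km/s.
Δv₁ = |v_t − v_c| = |26.825 − 20.031| = 6.794 km/s.

Δv₁ = 6.79 km/s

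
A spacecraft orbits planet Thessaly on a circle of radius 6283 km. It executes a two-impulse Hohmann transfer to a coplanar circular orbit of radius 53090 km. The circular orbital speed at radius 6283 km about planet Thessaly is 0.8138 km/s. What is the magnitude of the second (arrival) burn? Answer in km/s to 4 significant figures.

Δv₂ = 0.1512 km/s

From the circular-orbit relation v² = μ/r at r = 6283 km: μ = v²r = (0.8138)² × 6283 = 4161.05 km³/s².
Semi-major axis of the transfer orbit: a_t = (6283 + 53090)/2 = 29686.5 km.
Circular speed at r = 53090 km: v_c = √(μ/r) = 0.2800 km/s.
Transfer-orbit speed at the same r (vis-viva, a = a_t): v_t = √[μ(2/r − 1/a_t)] = 0.1288 km/s.
Δv₂ = |v_t − v_c| = |0.1288 − 0.2800| = 0.1512 km/s.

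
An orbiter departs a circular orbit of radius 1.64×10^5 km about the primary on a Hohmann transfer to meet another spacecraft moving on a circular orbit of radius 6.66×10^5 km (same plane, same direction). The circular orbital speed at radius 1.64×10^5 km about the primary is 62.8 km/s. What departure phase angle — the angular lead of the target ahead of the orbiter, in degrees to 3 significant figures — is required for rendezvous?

From the circular-orbit relation v² = μ/r at r = 1.64×10^5 km: μ = v²r = (62.8)² × 1.64×10^5 = 6.46790×10^8 km³/s².
Transfer-ellipse semi-major axis a_t = (r₁ + r₂)/2 = (1.640×10^5 + 6.660×10^5)/2 = 4.150×10^5 km.
The half-period of the transfer ellipse is t = π√(a_t³/μ) = 33025 s.
The target's mean motion on its circular orbit is ω₂ = √(μ/r₂³) = 4.6792×10^-5 rad/s.
Angle swept by the target during transfer: ω₂·t = 1.5453 rad = 88.54°.
Arrival is 180° from departure on the ellipse, so φ = 180° − 88.54° = 91.5°.

φ = 91.5°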